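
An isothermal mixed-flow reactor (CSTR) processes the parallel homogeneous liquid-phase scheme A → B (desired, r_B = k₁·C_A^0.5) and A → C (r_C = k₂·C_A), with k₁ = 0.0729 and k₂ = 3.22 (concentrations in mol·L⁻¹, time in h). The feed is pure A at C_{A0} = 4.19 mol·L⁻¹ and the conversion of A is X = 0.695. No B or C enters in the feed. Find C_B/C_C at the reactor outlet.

Exit C_A = C_{A0}(1−X) = 4.19×0.305 = 1.278 mol·L⁻¹.
In a CSTR the entire volume is at exit conditions, so r_B = 0.0729×1.278^0.5 = 0.08241 and r_C = 3.22×1.278 = 4.115.
Overall selectivity = C_B/C_C = r_Bτ/(r_Cτ) = r_B/r_C = 0.0200.

0.0200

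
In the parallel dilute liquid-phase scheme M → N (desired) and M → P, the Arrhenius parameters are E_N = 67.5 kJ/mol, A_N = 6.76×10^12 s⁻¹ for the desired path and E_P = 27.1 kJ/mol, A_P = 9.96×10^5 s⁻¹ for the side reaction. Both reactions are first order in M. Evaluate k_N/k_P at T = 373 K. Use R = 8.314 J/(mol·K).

14.9

With equal orders, S_{N/P} = k_N/k_P = (A_N/A_P)·exp[(E_P−E_N)/(RT)].
(E_P−E_N)/(RT) = (27.1−67.5)×10³/(8.314×373) = -40400/3101 = -13.03.
k_N/k_P = (6.76×10^12/9.96×10^5)·exp(-13.03) = 6.787×10^6 × 2.199×10^-6 = 14.9.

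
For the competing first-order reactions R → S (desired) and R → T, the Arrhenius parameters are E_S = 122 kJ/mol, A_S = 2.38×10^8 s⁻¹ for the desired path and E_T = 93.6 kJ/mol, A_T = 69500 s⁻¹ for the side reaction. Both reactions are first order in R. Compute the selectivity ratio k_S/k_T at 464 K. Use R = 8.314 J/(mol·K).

2.17

With equal orders, S_{S/T} = k_S/k_T = (A_S/A_T)·exp[(E_T−E_S)/(RT)].
(E_T−E_S)/(RT) = (93.6−122)×10³/(8.314×464) = -28400/3858 = -7.362.
k_S/k_T = (2.38×10^8/69500)·exp(-7.362) = 3424 × 6.350×10^-4 = 2.17.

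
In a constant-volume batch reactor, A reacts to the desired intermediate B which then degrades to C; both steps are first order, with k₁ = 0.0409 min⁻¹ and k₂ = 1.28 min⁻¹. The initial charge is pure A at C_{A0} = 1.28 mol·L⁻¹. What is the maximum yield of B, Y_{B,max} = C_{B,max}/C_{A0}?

0.0285

Evaluating C_B at t_opt = ln(k₂/k₁)/(k₂−k₁) gives C_{B,max}/C_{A0} = (k₁/k₂)^[k₂/(k₂−k₁)].
= (0.0409/1.28)^(1.28/(1.28−0.0409)) = (0.03195)^(1.033) = 0.02852.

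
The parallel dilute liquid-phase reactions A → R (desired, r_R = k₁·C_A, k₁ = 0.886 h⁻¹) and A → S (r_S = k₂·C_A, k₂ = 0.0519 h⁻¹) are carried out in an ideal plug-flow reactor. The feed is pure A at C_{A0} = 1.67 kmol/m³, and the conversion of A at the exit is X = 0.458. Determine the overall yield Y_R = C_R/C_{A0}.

0.433

C_A = C_{A0}(1−X) = 0.9051 kmol/m³.
Both paths are first order in A, so the instantaneous fraction to R is constant: dC_R/d(−C_A) = k₁/(k₁+k₂) = 0.9447.
C_R = 0.9447·(C_{A0}−C_A) = 0.9447×0.7649 = 0.723 kmol/m³.
Y_R = C_R/C_{A0} = 0.7225/1.67 = 0.433.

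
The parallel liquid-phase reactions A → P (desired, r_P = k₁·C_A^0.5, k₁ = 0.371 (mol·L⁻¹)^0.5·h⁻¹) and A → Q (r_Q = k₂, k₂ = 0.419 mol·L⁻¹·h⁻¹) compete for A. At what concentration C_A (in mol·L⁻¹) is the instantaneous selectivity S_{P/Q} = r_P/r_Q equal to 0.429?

S_{P/Q} = (k₁/k₂)·C_A^0.5 ⇒ C_A = (S·k₂/k₁)^(2).
= (0.429×0.419/0.371)^(2) = (0.4845)^(2) = 0.235 mol·L⁻¹.

0.235 mol·L⁻¹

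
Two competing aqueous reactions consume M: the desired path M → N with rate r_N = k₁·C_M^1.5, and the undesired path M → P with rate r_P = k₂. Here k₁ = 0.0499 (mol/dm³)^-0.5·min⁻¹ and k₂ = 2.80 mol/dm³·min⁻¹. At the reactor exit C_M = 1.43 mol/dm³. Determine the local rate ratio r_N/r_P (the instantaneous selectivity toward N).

S_{N/P} = r_N/r_P = (k₁·C_M^1.5)/(k₂) = (k₁/k₂)·C_M^1.5.
= (0.0499×1.430^1.5) / (2.80) = 0.08533/2.800 = 0.0305.

0.0305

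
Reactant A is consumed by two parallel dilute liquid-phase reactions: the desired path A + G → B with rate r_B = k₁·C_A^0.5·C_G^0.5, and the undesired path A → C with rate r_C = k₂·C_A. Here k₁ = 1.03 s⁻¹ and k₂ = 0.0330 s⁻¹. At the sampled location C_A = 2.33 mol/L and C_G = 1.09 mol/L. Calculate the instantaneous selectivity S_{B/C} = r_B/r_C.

21.3

S_{B/C} = r_B/r_C = (k₁·C_A^0.5·C_G^0.5)/(k₂·C_A) = (k₁/k₂)·C_A^-0.5·C_G^0.5.
= (1.03×2.330^0.5×1.090^0.5) / (0.0330×2.330) = 1.641/0.07689 = 21.3.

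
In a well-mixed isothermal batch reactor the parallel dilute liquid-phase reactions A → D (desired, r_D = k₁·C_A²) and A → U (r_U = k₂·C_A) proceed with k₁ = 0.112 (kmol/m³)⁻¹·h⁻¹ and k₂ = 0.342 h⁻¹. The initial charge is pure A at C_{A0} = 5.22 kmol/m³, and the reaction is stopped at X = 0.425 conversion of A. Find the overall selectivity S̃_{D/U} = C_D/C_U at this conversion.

1.33

C_A = C_{A0}(1−X) = 3.001 kmol/m³.
Along a PFR/batch, dC_U/dC_A = −r_U/(r_D+r_U) = −k₂/(k₂+k₁·C_A).
Integrating from C_{A0} to C_A: C_U = (0.342/0.112)·ln[(0.342+0.112·5.22)/(0.342+0.112·3.00)] = 3.054·ln(0.9266/0.6782) = 0.9532 kmol/m³.
Then C_D = (C_{A0}−C_A) − C_U = 2.219 − 0.9532 = 1.265 kmol/m³.
S̃_{D/U} = C_D/C_U = 1.265/0.9532 = 1.33.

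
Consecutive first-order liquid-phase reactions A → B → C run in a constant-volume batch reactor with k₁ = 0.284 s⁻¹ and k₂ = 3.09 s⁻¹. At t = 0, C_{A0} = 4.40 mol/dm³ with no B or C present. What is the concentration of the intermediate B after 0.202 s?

0.182 mol/dm³

The intermediate concentration in a first-order A→B→C sequence is C_B = k₁C_{A0}(e^(−k₁t) − e^(−k₂t))/(k₂−k₁).
e^(−k₁t) = e^(−0.284×0.202) = e^(−0.05737) = 0.9442; e^(−k₂t) = e^(−0.6242) = 0.5357.
C_B = 0.284×4.40/(3.09−0.284) × (0.9442−0.5357) = 0.4453×0.4085 = 0.1819 mol/dm³.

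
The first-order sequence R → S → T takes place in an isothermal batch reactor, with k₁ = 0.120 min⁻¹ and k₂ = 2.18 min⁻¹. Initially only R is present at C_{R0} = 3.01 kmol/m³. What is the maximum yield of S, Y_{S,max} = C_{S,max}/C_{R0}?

Evaluating C_S at t_opt = ln(k₂/k₁)/(k₂−k₁) gives C_{S,max}/C_{R0} = (k₁/k₂)^[k₂/(k₂−k₁)].
= (0.120/2.18)^(2.18/(2.18−0.120)) = (0.05505)^(1.058) = 0.04649.

0.0465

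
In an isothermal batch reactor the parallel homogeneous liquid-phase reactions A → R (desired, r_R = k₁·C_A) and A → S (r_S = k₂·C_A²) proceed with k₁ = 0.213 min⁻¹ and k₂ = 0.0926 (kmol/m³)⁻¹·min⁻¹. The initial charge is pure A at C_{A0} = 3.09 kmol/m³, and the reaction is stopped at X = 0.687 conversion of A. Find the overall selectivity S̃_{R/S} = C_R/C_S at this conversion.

1.19

C_A = C_{A0}(1−X) = 0.9672 kmol/m³.
Along a PFR/batch, dC_R/dC_A = −r_R/(r_R+r_S) = −k₁/(k₁+k₂·C_A).
Integrating from C_{A0} to C_A: C_R = (0.213/0.0926)·ln[(0.213+0.0926·3.09)/(0.213+0.0926·0.967)] = 2.300·ln(0.4991/0.3026) = 1.151 kmol/m³.
C_S = (C_{A0}−C_A)−C_R = 0.9714 kmol/m³; S̃_{R/S} = 1.151/0.9714 = 1.19.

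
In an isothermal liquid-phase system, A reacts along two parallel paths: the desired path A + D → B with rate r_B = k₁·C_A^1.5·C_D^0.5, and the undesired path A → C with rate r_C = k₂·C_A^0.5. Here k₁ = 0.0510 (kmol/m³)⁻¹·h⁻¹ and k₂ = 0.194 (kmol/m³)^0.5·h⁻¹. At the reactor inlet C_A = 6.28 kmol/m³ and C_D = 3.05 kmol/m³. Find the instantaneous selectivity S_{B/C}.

2.88

S_{B/C} = r_B/r_C = (k₁·C_A^1.5·C_D^0.5)/(k₂·C_A^0.5) = (k₁/k₂)·C_A·C_D^0.5.
= (0.0510×6.280^1.5×3.050^0.5) / (0.194×6.280^0.5) = 1.402/0.4862 = 2.88.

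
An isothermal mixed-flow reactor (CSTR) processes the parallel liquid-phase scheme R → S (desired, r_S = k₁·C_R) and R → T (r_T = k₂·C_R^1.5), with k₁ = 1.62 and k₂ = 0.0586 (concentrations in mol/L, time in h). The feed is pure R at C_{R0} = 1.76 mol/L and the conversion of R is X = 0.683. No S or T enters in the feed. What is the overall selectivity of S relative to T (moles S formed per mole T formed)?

37.0

Exit C_R = C_{R0}(1−X) = 1.76×0.317 = 0.5579 mol/L.
A CSTR operates uniformly at the exit composition, giving r_S = 0.9038 and r_T = 0.02442 (each k·C_R^n at C_R = 0.5579).
Overall selectivity = C_S/C_T = r_Sτ/(r_Tτ) = r_S/r_T = 37.0.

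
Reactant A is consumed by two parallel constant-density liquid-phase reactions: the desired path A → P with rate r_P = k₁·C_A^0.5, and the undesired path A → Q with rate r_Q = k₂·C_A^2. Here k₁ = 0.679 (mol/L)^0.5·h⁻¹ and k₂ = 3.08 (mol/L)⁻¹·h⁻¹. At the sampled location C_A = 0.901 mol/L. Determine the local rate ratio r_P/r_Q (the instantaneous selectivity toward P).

0.258

S_{P/Q} = r_P/r_Q = (k₁·C_A^0.5)/(k₂·C_A^2) = (k₁/k₂)·C_A^-1.5.
= (0.679×0.9010^0.5) / (3.08×0.9010^2) = 0.6445/2.500 = 0.258.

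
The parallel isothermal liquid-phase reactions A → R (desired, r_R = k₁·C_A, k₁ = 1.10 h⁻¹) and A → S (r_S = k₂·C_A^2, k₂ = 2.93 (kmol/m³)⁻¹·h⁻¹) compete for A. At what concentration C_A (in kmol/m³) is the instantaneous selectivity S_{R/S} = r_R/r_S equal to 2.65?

S_{R/S} = (k₁/k₂)·C_A⁻¹ ⇒ C_A = (S·k₂/k₁)^(-1).
= (2.65×2.93/1.10)^(-1) = (7.059)^(-1) = 0.142 kmol/m³.

0.142 kmol/m³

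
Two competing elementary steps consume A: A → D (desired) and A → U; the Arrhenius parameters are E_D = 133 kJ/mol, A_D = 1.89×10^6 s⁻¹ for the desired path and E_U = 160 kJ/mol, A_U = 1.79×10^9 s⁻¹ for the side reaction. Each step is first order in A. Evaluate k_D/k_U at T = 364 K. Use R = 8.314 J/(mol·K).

Since both paths have the same order in A, the concentration cancels and S_{D/U} = k_D/k_U = (A_D/A_U)·exp[(E_U−E_D)/(RT)].
(E_U−E_D)/(RT) = (160−133)×10³/(8.314×364) = 27000/3026 = 8.922.
k_D/k_U = (1.89×10^6/1.79×10^9)·exp(8.922) = 0.001056 × 7494 = 7.91.
Since E_D < E_U, lowering the temperature improves selectivity toward D.

7.91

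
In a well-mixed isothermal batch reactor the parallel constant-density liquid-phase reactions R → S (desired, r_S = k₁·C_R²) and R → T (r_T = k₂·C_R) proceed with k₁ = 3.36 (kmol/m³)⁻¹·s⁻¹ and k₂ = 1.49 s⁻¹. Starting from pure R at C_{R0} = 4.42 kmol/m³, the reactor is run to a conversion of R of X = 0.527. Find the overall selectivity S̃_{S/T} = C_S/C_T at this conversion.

C_R = C_{R0}(1−X) = 2.091 kmol/m³.
Along a PFR/batch, dC_T/dC_R = −r_T/(r_S+r_T) = −k₂/(k₂+k₁·C_R).
Integrating from C_{R0} to C_R: C_T = (1.49/3.36)·ln[(1.49+3.36·4.42)/(1.49+3.36·2.09)] = 0.4435·ln(16.34/8.515) = 0.2891 kmol/m³.
Then C_S = (C_{R0}−C_R) − C_T = 2.329 − 0.2891 = 2.040 kmol/m³.
S̃_{S/T} = C_S/C_T = 2.040/0.2891 = 7.06.

7.06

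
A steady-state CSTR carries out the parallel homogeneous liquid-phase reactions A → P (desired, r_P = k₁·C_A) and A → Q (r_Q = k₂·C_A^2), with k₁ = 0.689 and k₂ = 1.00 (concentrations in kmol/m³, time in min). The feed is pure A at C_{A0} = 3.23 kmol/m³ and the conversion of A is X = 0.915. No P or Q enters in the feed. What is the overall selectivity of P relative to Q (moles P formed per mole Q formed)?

2.51

Exit C_A = C_{A0}(1−X) = 3.23×0.0850 = 0.2745 kmol/m³.
A CSTR operates uniformly at the exit composition, giving r_P = 0.1892 and r_Q = 0.07538 (each k·C_A^n at C_A = 0.2745).
Overall selectivity = C_P/C_Q = r_Pτ/(r_Qτ) = r_P/r_Q = 2.51.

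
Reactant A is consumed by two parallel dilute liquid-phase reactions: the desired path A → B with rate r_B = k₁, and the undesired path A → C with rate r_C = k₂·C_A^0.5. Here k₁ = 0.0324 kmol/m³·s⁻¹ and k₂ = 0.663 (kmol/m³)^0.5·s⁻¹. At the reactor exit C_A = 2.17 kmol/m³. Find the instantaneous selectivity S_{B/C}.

S_{B/C} = r_B/r_C = (k₁)/(k₂·C_A^0.5) = (k₁/k₂)·C_A^-0.5.
= (0.0324) / (0.663×2.170^0.5) = 0.03240/0.9767 = 0.0332.
The undesired path is higher order in A, so low C_A (CSTR or dilute feed) favours B.

0.0332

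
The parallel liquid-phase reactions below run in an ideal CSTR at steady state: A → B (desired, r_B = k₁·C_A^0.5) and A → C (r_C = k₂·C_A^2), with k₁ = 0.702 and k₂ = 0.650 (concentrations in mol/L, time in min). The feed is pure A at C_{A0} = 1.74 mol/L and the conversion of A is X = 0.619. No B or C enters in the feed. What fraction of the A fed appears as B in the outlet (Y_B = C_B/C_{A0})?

Exit C_A = C_{A0}(1−X) = 1.74×0.381 = 0.6629 mol/L.
A CSTR operates uniformly at the exit composition, giving r_B = 0.5716 and r_C = 0.2857 (each k·C_A^n at C_A = 0.6629).
Fraction of consumed A going to B: r_B/(r_B+r_C) = 0.6668.
C_B = 0.6668·C_{A0}·X = 0.6668×1.74×0.619 = 0.718 mol/L; Y_B = C_B/C_{A0} = 0.413.

0.413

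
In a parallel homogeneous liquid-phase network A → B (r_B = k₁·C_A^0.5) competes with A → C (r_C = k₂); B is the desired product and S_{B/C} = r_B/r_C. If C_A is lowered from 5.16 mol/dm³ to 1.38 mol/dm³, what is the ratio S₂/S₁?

0.517

S_{B/C} = (k₁/k₂)·C_A^0.5, so S₂/S₁ = (C_{A,2}/C_{A,1})^0.5.
= (1.38/5.16)^0.5 = (0.2674)^0.5 = 0.517.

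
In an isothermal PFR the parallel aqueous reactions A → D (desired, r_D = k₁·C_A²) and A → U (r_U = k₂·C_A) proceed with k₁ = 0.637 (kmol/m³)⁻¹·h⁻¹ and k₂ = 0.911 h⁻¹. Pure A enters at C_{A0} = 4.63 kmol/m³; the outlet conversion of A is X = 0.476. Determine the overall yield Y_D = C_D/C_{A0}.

C_A = C_{A0}(1−X) = 2.426 kmol/m³.
Along a PFR/batch, dC_U/dC_A = −r_U/(r_D+r_U) = −k₂/(k₂+k₁·C_A).
Integrating from C_{A0} to C_A: C_U = (0.911/0.637)·ln[(0.911+0.637·4.63)/(0.911+0.637·2.43)] = 1.430·ln(3.860/2.456) = 0.6465 kmol/m³.
Then C_D = (C_{A0}−C_A) − C_U = 2.204 − 0.6465 = 1.557 kmol/m³.
Y_D = C_D/C_{A0} = 1.557/4.63 = 0.336.

0.336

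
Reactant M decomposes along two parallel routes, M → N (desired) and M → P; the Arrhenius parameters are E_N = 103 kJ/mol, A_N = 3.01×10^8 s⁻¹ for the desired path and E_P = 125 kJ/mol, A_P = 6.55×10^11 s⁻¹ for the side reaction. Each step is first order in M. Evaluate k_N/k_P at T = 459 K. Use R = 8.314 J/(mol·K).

0.147

Since both paths have the same order in M, the concentration cancels and S_{N/P} = k_N/k_P = (A_N/A_P)·exp[(E_P−E_N)/(RT)].
(E_P−E_N)/(RT) = (125−103)×10³/(8.314×459) = 22000/3816 = 5.765.
k_N/k_P = (3.01×10^8/6.55×10^11)·exp(5.765) = 4.595×10^-4 × 318.9 = 0.147.
Since E_N < E_P, lowering the temperature improves selectivity toward N.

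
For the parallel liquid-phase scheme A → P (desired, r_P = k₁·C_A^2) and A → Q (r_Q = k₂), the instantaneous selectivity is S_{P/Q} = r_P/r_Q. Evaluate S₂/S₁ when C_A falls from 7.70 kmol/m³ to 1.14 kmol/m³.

0.0219

S_{P/Q} = (k₁/k₂)·C_A^2, so S₂/S₁ = (C_{A,2}/C_{A,1})^2.
= (1.14/7.70)^2 = (0.1481)^2 = 0.0219.
Selectivity toward P falls as C_A falls — high-concentration operation is favoured.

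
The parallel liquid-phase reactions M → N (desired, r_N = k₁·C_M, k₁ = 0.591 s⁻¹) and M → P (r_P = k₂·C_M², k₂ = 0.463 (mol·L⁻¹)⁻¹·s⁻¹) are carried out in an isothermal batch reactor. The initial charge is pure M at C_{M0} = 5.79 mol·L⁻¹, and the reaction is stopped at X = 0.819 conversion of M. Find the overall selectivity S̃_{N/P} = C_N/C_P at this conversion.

C_M = C_{M0}(1−X) = 1.048 mol·L⁻¹.
Along a PFR/batch, dC_N/dC_M = −r_N/(r_N+r_P) = −k₁/(k₁+k₂·C_M).
Integrating from C_{M0} to C_M: C_N = (0.591/0.463)·ln[(0.591+0.463·5.79)/(0.591+0.463·1.05)] = 1.276·ln(3.272/1.076) = 1.419 mol·L⁻¹.
C_P = (C_{M0}−C_M)−C_N = 3.323 mol·L⁻¹; S̃_{N/P} = 1.419/3.323 = 0.427.

0.427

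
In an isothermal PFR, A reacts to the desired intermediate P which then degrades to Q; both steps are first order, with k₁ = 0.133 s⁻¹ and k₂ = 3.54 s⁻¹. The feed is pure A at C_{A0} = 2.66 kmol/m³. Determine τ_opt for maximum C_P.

0.963 s

Setting dC_P/dτ = 0 gives τ_opt = ln(k₂/k₁)/(k₂−k₁).
= ln(3.54/0.133)/(3.54−0.133) = ln(26.62)/3.407 = 3.282/3.407 = 0.963 s.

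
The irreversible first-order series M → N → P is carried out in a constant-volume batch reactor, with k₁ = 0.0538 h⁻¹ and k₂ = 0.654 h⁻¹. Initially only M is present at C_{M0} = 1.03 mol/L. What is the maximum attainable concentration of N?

0.0677 mol/L

For a first-order series the maximum intermediate yield is C_{N,max}/C_{M0} = (k₁/k₂)^[k₂/(k₂−k₁)].
= (0.0538/0.654)^(0.654/(0.654−0.0538)) = (0.08226)^(1.090) = 0.06576.
C_{N,max} = 0.06576×1.03 = 0.0677 mol/L.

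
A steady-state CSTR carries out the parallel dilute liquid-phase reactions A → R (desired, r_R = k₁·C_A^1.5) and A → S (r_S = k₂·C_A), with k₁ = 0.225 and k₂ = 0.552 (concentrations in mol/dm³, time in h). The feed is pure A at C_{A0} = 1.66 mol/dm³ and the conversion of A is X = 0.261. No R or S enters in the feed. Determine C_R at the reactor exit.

Exit C_A = C_{A0}(1−X) = 1.66×0.739 = 1.227 mol/dm³.
Rates in a CSTR are evaluated at the outlet concentration: r_R = 0.225×1.227^1.5 = 0.3057, r_S = 0.552×1.227 = 0.6772.
Fraction of consumed A going to R: r_R/(r_R+r_S) = 0.3110.
C_R = 0.3110·C_{A0}·X = 0.3110×1.66×0.261 = 0.135 mol/dm³.

0.135 mol/dm³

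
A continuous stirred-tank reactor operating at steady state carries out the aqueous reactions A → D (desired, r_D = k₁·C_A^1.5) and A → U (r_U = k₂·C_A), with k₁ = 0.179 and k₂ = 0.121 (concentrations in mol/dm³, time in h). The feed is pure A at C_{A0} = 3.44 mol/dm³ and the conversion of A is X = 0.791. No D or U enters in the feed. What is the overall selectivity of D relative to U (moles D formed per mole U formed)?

1.25

Exit C_A = C_{A0}(1−X) = 3.44×0.209 = 0.7190 mol/dm³.
In a CSTR the entire volume is at exit conditions, so r_D = 0.179×0.7190^1.5 = 0.1091 and r_U = 0.121×0.7190 = 0.08699.
Overall selectivity = C_D/C_U = r_Dτ/(r_Uτ) = r_D/r_U = 1.25.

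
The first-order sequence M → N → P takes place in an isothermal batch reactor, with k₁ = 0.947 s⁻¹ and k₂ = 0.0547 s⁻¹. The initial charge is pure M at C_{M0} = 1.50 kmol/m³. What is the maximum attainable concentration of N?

Evaluating C_N at t_opt = ln(k₂/k₁)/(k₂−k₁) gives C_{N,max}/C_{M0} = (k₁/k₂)^[k₂/(k₂−k₁)].
= (0.947/0.0547)^(0.0547/(0.0547−0.947)) = (17.31)^(-0.06130) = 0.8396.
C_{N,max} = 0.8396×1.50 = 1.26 kmol/m³.

1.26 kmol/m³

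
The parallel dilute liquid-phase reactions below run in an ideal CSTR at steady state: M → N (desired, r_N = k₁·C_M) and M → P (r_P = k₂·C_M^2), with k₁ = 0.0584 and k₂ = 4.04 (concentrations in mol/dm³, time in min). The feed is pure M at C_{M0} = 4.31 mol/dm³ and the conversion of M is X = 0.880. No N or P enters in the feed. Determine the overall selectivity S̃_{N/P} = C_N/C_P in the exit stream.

0.0279

Exit C_M = C_{M0}(1−X) = 4.31×0.120 = 0.5172 mol/dm³.
A CSTR operates uniformly at the exit composition, giving r_N = 0.03020 and r_P = 1.081 (each k·C_M^n at C_M = 0.5172).
Overall selectivity = C_N/C_P = r_Nτ/(r_Pτ) = r_N/r_P = 0.0279.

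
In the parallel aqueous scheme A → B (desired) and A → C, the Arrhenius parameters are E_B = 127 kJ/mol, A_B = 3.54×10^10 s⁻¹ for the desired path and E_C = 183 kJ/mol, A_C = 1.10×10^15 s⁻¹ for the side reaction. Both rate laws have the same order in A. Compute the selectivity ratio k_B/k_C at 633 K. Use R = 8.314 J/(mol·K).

1.35

k_B/k_C = (A_B/A_C)·exp[−(E_B−E_C)/(RT)] = (A_B/A_C)·exp[(E_C−E_B)/(RT)].
(E_C−E_B)/(RT) = (183−127)×10³/(8.314×633) = 56000/5263 = 10.64.
k_B/k_C = (3.54×10^10/1.10×10^15)·exp(10.64) = 3.218×10^-5 × 41806 = 1.35.
Since E_B < E_C, lowering the temperature improves selectivity toward B.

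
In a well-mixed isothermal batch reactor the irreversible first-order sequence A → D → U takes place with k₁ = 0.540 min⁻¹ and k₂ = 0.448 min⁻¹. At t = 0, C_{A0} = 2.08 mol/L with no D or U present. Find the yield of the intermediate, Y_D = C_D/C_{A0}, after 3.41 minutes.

0.343

The intermediate concentration in a first-order A→B→C sequence is C_D = k₁C_{A0}(e^(−k₁t) − e^(−k₂t))/(k₂−k₁).
e^(−k₁t) = e^(−0.540×3.41) = e^(−1.841) = 0.1586; e^(−k₂t) = e^(−1.528) = 0.2170.
C_D = 0.540×2.08/(0.448−0.540) × (0.1586−0.2170) = (-12.21)×(-0.05844) = 0.7135 mol/L.
Y_D = C_D/C_{A0} = 0.7135/2.08 = 0.343.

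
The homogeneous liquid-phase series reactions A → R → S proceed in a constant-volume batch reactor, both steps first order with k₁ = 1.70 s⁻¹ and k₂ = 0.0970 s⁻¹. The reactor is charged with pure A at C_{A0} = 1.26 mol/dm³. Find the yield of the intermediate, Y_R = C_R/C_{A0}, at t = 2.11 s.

0.835

Solving the coupled first-order balances gives C_R(t) = [k₁/(k₂−k₁)]·C_{A0}·(e^(−k₁t) − e^(−k₂t)).
e^(−k₁t) = e^(−1.70×2.11) = e^(−3.587) = 0.02768; e^(−k₂t) = e^(−0.2047) = 0.8149.
C_R = 1.70×1.26/(0.0970−1.70) × (0.02768−0.8149) = (-1.336)×(-0.7872) = 1.052 mol/dm³.
Y_R = C_R/C_{A0} = 1.052/1.26 = 0.835.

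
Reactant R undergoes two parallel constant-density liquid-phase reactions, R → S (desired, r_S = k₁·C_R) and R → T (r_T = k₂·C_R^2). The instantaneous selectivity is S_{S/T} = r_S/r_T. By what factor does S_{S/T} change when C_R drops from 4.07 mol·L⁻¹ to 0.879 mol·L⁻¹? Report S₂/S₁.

S_{S/T} = (k₁/k₂)·C_R⁻¹, so S₂/S₁ = (C_{R,2}/C_{R,1})⁻¹.
= 4.07/0.879 = 4.63.
Selectivity toward S rises as C_R falls — low-concentration operation is favoured.

4.63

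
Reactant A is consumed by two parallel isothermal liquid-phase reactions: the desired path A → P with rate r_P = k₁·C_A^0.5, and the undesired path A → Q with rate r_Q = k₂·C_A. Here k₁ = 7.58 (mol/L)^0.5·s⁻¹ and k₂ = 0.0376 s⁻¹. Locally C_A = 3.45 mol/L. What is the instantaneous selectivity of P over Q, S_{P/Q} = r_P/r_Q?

S_{P/Q} = r_P/r_Q = (k₁·C_A^0.5)/(k₂·C_A) = (k₁/k₂)·C_A^-0.5.
= (7.58×3.450^0.5) / (0.0376×3.450) = 14.08/0.1297 = 109.

109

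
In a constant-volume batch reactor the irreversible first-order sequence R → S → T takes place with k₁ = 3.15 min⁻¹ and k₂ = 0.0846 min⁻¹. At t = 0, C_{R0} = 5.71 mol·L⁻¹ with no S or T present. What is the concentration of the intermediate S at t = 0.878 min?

5.08 mol·L⁻¹

The intermediate concentration in a first-order A→B→C sequence is C_S = k₁C_{R0}(e^(−k₁t) − e^(−k₂t))/(k₂−k₁).
e^(−k₁t) = e^(−3.15×0.878) = e^(−2.766) = 0.06293; e^(−k₂t) = e^(−0.07428) = 0.9284.
C_S = 3.15×5.71/(0.0846−3.15) × (0.06293−0.9284) = (-5.868)×(-0.8655) = 5.078 mol·L⁻¹.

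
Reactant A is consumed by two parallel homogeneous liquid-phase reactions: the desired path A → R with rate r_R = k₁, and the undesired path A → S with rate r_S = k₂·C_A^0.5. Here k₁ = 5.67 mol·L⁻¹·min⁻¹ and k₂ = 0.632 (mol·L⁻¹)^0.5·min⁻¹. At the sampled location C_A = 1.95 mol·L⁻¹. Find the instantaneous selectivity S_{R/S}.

S_{R/S} = r_R/r_S = (k₁)/(k₂·C_A^0.5) = (k₁/k₂)·C_A^-0.5.
= (5.67) / (0.632×1.950^0.5) = 5.670/0.8825 = 6.42.
The undesired path is higher order in A, so low C_A (CSTR or dilute feed) favours R.

6.42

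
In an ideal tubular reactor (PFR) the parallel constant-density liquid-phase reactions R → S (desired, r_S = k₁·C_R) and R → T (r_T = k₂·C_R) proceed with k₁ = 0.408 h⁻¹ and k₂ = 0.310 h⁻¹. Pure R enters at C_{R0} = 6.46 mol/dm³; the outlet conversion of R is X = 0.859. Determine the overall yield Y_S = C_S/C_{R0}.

C_R = C_{R0}(1−X) = 0.9109 mol/dm³.
Both paths are first order in R, so the instantaneous fraction to S is constant: dC_S/d(−C_R) = k₁/(k₁+k₂) = 0.5682.
C_S = 0.5682·(C_{R0}−C_R) = 0.5682×5.549 = 3.15 mol/dm³.
Y_S = C_S/C_{R0} = 3.153/6.46 = 0.488.

0.488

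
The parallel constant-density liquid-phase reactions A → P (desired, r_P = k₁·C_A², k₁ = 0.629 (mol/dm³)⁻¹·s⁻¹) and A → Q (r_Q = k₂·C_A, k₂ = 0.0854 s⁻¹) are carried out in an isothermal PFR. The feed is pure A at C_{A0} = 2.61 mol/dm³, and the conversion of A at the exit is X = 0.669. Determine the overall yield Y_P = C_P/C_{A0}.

C_A = C_{A0}(1−X) = 0.8639 mol/dm³.
Along a PFR/batch, dC_Q/dC_A = −r_Q/(r_P+r_Q) = −k₂/(k₂+k₁·C_A).
Integrating from C_{A0} to C_A: C_Q = (0.0854/0.629)·ln[(0.0854+0.629·2.61)/(0.0854+0.629·0.864)] = 0.1358·ln(1.727/0.6288) = 0.1372 mol/dm³.
Then C_P = (C_{A0}−C_A) − C_Q = 1.746 − 0.1372 = 1.609 mol/dm³.
Y_P = C_P/C_{A0} = 1.609/2.61 = 0.616.

0.616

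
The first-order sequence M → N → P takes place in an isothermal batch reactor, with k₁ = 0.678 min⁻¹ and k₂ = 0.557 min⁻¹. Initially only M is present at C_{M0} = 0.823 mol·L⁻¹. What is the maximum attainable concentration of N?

For a first-order series the maximum intermediate yield is C_{N,max}/C_{M0} = (k₁/k₂)^[k₂/(k₂−k₁)].
= (0.678/0.557)^(0.557/(0.557−0.678)) = (1.217)^(-4.603) = 0.4046.
C_{N,max} = 0.4046×0.823 = 0.333 mol·L⁻¹.

0.333 mol·L⁻¹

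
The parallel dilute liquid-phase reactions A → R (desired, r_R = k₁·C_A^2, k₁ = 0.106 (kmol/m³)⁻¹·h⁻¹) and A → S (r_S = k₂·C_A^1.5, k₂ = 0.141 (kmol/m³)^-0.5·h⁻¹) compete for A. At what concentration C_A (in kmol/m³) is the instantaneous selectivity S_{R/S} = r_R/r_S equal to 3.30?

19.3 kmol/m³

S_{R/S} = (k₁/k₂)·C_A^0.5 ⇒ C_A = (S·k₂/k₁)^(2).
= (3.30×0.141/0.106)^(2) = (4.390)^(2) = 19.3 kmol/m³.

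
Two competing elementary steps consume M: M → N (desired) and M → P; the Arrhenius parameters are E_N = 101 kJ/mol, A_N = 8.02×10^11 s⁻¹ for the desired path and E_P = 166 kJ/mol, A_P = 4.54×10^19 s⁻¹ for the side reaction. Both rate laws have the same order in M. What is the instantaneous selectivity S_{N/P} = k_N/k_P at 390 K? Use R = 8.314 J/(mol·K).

With equal orders, S_{N/P} = k_N/k_P = (A_N/A_P)·exp[(E_P−E_N)/(RT)].
(E_P−E_N)/(RT) = (166−101)×10³/(8.314×390) = 65000/3242 = 20.05.
k_N/k_P = (8.02×10^11/4.54×10^19)·exp(20.05) = 1.767×10^-8 × 5.083×10^8 = 8.98.

8.98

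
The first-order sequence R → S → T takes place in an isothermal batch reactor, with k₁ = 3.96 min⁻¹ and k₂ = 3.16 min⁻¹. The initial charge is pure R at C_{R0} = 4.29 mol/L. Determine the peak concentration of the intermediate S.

At the optimum, C_{S,max}/C_{R0} = (k₁/k₂)^[k₂/(k₂−k₁)].
= (3.96/3.16)^(3.16/(3.16−3.96)) = (1.253)^(-3.950) = 0.4101.
C_{S,max} = 0.4101×4.29 = 1.76 mol/L.

1.76 mol/L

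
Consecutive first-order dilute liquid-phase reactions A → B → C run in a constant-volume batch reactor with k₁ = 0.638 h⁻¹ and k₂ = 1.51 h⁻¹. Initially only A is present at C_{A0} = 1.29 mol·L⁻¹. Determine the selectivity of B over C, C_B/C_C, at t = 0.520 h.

2.11

For first-order series with pure A initially, C_B(t) = k₁C_{A0}/(k₂−k₁)·(e^(−k₁t) − e^(−k₂t)).
e^(−k₁t) = e^(−0.638×0.520) = e^(−0.3318) = 0.7177; e^(−k₂t) = e^(−0.7852) = 0.4560.
C_B = 0.638×1.29/(1.51−0.638) × (0.7177−0.4560) = 0.9438×0.2616 = 0.2469 mol·L⁻¹.
C_A = C_{A0}e^(−k₁t) = 0.9258 mol·L⁻¹, so C_C = C_{A0}−C_A−C_B = 0.1173 mol·L⁻¹; C_B/C_C = 2.11.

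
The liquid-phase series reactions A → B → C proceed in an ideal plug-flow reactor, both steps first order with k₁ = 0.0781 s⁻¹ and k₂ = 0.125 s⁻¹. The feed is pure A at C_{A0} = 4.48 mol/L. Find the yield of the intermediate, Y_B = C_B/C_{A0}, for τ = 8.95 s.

0.284

The intermediate concentration in a first-order A→B→C sequence is C_B = k₁C_{A0}(e^(−k₁τ) − e^(−k₂τ))/(k₂−k₁).
e^(−k₁τ) = e^(−0.0781×8.95) = e^(−0.6990) = 0.4971; e^(−k₂τ) = e^(−1.119) = 0.3267.
C_B = 0.0781×4.48/(0.125−0.0781) × (0.4971−0.3267) = 7.460×0.1704 = 1.271 mol/L.
Y_B = C_B/C_{A0} = 1.271/4.48 = 0.284.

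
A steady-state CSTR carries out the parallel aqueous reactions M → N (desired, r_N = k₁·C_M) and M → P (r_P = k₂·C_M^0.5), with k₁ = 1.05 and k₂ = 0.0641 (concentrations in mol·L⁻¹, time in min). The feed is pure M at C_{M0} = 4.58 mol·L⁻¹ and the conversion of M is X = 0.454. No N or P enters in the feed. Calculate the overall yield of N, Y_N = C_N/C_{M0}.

Exit C_M = C_{M0}(1−X) = 4.58×0.546 = 2.501 mol·L⁻¹.
Rates in a CSTR are evaluated at the outlet concentration: r_N = 1.05×2.501 = 2.626, r_P = 0.0641×2.501^0.5 = 0.1014.
Fraction of consumed M going to N: r_N/(r_N+r_P) = 0.9628.
C_N = 0.9628·C_{M0}·X = 0.9628×4.58×0.454 = 2.00 mol·L⁻¹; Y_N = C_N/C_{M0} = 0.437.

0.437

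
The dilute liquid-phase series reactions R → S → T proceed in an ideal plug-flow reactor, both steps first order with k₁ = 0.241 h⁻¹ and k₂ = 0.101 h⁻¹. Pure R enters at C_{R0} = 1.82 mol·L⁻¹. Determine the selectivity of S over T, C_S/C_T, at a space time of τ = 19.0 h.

0.311

For first-order series with pure R initially, C_S(τ) = k₁C_{R0}/(k₂−k₁)·(e^(−k₁τ) − e^(−k₂τ)).
e^(−k₁τ) = e^(−0.241×19.0) = e^(−4.579) = 0.01027; e^(−k₂τ) = e^(−1.919) = 0.1468.
C_S = 0.241×1.82/(0.101−0.241) × (0.01027−0.1468) = (-3.133)×(-0.1365) = 0.4276 mol·L⁻¹.
C_R = C_{R0}e^(−k₁τ) = 0.01868 mol·L⁻¹, so C_T = C_{R0}−C_R−C_S = 1.374 mol·L⁻¹; C_S/C_T = 0.311.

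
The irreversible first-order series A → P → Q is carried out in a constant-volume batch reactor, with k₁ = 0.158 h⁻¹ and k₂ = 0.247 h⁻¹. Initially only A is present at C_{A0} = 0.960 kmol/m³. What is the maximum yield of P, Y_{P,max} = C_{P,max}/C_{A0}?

At the optimum, C_{P,max}/C_{A0} = (k₁/k₂)^[k₂/(k₂−k₁)].
= (0.158/0.247)^(0.247/(0.247−0.158)) = (0.6397)^(2.775) = 0.2894.

0.289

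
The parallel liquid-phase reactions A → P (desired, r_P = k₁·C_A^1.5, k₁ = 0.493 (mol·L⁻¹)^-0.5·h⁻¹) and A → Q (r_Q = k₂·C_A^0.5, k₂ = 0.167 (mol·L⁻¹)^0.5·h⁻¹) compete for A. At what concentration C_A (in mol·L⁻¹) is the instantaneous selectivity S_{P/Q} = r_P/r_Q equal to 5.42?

1.84 mol·L⁻¹

S_{P/Q} = (k₁/k₂)·C_A ⇒ C_A = S·k₂/k₁.
= 5.42×0.167/0.493 = 1.84 mol·L⁻¹.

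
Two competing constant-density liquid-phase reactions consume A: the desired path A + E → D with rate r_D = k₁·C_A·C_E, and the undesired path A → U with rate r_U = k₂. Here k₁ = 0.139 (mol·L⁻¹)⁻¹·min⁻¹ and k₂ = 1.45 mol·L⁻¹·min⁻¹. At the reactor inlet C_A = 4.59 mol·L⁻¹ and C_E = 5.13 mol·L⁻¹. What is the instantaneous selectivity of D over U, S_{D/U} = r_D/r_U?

S_{D/U} = r_D/r_U = (k₁·C_A·C_E)/(k₂) = (k₁/k₂)·C_A·C_E.
= (0.139×4.590×5.130) / (1.45) = 3.273/1.450 = 2.26.

2.26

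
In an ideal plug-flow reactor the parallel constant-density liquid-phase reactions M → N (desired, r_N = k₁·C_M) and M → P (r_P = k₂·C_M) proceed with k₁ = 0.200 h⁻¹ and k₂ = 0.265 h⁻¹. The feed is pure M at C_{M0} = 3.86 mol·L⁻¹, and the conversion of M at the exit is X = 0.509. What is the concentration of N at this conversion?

C_M = C_{M0}(1−X) = 1.895 mol·L⁻¹.
Both paths are first order in M, so the instantaneous fraction to N is constant: dC_N/d(−C_M) = k₁/(k₁+k₂) = 0.4301.
C_N = 0.4301·(C_{M0}−C_M) = 0.4301×1.965 = 0.845 mol·L⁻¹.

0.845 mol·L⁻¹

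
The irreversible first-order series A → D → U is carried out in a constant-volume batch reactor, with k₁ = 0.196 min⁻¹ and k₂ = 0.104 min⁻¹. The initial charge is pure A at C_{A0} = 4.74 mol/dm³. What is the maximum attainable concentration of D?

2.32 mol/dm³

Evaluating C_D at t_opt = ln(k₂/k₁)/(k₂−k₁) gives C_{D,max}/C_{A0} = (k₁/k₂)^[k₂/(k₂−k₁)].
= (0.196/0.104)^(0.104/(0.104−0.196)) = (1.885)^(-1.130) = 0.4885.
C_{D,max} = 0.4885×4.74 = 2.32 mol/dm³.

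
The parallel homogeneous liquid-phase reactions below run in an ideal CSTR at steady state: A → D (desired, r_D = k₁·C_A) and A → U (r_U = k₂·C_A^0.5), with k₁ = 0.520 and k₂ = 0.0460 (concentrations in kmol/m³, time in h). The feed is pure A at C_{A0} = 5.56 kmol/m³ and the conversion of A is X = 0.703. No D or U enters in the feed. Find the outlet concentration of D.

3.66 kmol/m³

Exit C_A = C_{A0}(1−X) = 5.56×0.297 = 1.651 kmol/m³.
In a CSTR the entire volume is at exit conditions, so r_D = 0.520×1.651 = 0.8587 and r_U = 0.0460×1.651^0.5 = 0.05911.
Fraction of consumed A going to D: r_D/(r_D+r_U) = 0.9356.
C_D = 0.9356·C_{A0}·X = 0.9356×5.56×0.703 = 3.66 kmol/m³.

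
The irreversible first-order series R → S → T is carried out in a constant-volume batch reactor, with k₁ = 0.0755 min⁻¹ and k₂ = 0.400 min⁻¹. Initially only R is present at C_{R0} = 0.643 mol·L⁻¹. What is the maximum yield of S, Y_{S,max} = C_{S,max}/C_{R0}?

For a first-order series the maximum intermediate yield is C_{S,max}/C_{R0} = (k₁/k₂)^[k₂/(k₂−k₁)].
= (0.0755/0.400)^(0.400/(0.400−0.0755)) = (0.1887)^(1.233) = 0.1281.

0.128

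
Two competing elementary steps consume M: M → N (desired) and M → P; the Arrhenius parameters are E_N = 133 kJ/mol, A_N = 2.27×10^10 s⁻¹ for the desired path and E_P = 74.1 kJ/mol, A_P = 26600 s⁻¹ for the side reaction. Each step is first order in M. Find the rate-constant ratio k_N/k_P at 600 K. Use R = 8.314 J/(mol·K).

6.36

With equal orders, S_{N/P} = k_N/k_P = (A_N/A_P)·exp[(E_P−E_N)/(RT)].
(E_P−E_N)/(RT) = (74.1−133)×10³/(8.314×600) = -58900/4988 = -11.81.
k_N/k_P = (2.27×10^10/26600)·exp(-11.81) = 8.534×10^5 × 7.449×10^-6 = 6.36.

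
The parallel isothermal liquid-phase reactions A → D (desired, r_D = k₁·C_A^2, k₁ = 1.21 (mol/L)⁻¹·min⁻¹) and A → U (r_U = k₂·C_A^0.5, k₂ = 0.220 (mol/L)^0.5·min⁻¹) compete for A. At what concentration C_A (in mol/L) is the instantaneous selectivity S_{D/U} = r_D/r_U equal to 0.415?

0.179 mol/L

S_{D/U} = (k₁/k₂)·C_A^1.5 ⇒ C_A = (S·k₂/k₁)^(1/1.5).
= (0.415×0.220/1.21)^(0.6667) = (0.07545)^(0.6667) = 0.179 mol/L.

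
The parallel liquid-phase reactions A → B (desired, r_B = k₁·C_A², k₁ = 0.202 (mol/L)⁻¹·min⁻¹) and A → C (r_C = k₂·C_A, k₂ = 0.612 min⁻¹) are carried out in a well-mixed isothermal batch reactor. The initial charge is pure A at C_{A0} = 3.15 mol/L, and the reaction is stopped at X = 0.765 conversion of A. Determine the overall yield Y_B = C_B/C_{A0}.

C_A = C_{A0}(1−X) = 0.7402 mol/L.
Along a PFR/batch, dC_C/dC_A = −r_C/(r_B+r_C) = −k₂/(k₂+k₁·C_A).
Integrating from C_{A0} to C_A: C_C = (0.612/0.202)·ln[(0.612+0.202·3.15)/(0.612+0.202·0.740)] = 3.030·ln(1.248/0.7615) = 1.497 mol/L.
Then C_B = (C_{A0}−C_A) − C_C = 2.410 − 1.497 = 0.9124 mol/L.
Y_B = C_B/C_{A0} = 0.9124/3.15 = 0.290.

0.290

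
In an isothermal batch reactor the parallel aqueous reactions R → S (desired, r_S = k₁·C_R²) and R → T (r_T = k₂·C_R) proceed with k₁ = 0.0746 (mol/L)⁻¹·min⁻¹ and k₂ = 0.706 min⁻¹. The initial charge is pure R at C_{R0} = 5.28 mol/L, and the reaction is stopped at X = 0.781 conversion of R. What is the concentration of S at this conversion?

C_R = C_{R0}(1−X) = 1.156 mol/L.
Along a PFR/batch, dC_T/dC_R = −r_T/(r_S+r_T) = −k₂/(k₂+k₁·C_R).
Integrating from C_{R0} to C_R: C_T = (0.706/0.0746)·ln[(0.706+0.0746·5.28)/(0.706+0.0746·1.16)] = 9.464·ln(1.100/0.7923) = 3.105 mol/L.
Then C_S = (C_{R0}−C_R) − C_T = 4.124 − 3.105 = 1.019 mol/L.

1.02 mol/L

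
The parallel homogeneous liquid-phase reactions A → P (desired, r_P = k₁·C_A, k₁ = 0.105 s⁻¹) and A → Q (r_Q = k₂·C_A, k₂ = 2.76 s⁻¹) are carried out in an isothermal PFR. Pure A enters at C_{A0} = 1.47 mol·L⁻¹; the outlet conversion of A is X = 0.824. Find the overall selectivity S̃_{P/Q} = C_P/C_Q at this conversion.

0.0380

C_A = C_{A0}(1−X) = 0.2587 mol·L⁻¹.
Both paths are first order in A, so the instantaneous fraction to P is constant: dC_P/d(−C_A) = k₁/(k₁+k₂) = 0.03665.
C_P = 0.03665·(C_{A0}−C_A) = 0.03665×1.211 = 0.0444 mol·L⁻¹.
C_Q = (C_{A0}−C_A)−C_P = 1.167 mol·L⁻¹; S̃_{P/Q} = 0.04439/1.167 = 0.0380.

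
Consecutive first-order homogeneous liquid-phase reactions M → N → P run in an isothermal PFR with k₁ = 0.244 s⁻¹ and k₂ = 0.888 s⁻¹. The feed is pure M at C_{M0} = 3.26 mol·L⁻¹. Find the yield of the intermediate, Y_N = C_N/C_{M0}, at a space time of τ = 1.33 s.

0.158

For first-order series with pure M initially, C_N(τ) = k₁C_{M0}/(k₂−k₁)·(e^(−k₁τ) − e^(−k₂τ)).
e^(−k₁τ) = e^(−0.244×1.33) = e^(−0.3245) = 0.7229; e^(−k₂τ) = e^(−1.181) = 0.3070.
C_N = 0.244×3.26/(0.888−0.244) × (0.7229−0.3070) = 1.235×0.4159 = 0.5137 mol·L⁻¹.
Y_N = C_N/C_{M0} = 0.5137/3.26 = 0.158.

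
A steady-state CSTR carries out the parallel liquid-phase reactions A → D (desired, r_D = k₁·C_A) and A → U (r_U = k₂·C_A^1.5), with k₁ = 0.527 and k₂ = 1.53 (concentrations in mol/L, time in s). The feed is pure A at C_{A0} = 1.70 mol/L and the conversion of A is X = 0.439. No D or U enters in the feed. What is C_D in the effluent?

Exit C_A = C_{A0}(1−X) = 1.70×0.561 = 0.9537 mol/L.
Rates in a CSTR are evaluated at the outlet concentration: r_D = 0.527×0.9537 = 0.5026, r_U = 1.53×0.9537^1.5 = 1.425.
Fraction of consumed A going to D: r_D/(r_D+r_U) = 0.2607.
C_D = 0.2607·C_{A0}·X = 0.2607×1.70×0.439 = 0.195 mol/L.

0.195 mol/L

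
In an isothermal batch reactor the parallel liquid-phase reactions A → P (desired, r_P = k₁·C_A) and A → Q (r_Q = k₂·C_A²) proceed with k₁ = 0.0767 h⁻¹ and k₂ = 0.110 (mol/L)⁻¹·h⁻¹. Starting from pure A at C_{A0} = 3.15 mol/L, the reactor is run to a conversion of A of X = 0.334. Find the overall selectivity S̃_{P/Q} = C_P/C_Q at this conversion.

C_A = C_{A0}(1−X) = 2.098 mol/L.
Along a PFR/batch, dC_P/dC_A = −r_P/(r_P+r_Q) = −k₁/(k₁+k₂·C_A).
Integrating from C_{A0} to C_A: C_P = (0.0767/0.110)·ln[(0.0767+0.110·3.15)/(0.0767+0.110·2.10)] = 0.6973·ln(0.4232/0.3075) = 0.2228 mol/L.
C_Q = (C_{A0}−C_A)−C_P = 0.8293 mol/L; S̃_{P/Q} = 0.2228/0.8293 = 0.269.

0.269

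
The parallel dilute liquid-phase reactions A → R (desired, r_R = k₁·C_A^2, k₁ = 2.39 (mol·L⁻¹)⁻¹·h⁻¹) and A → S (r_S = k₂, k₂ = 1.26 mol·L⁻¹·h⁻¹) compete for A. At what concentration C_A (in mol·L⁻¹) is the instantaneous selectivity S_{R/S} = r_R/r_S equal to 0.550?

0.538 mol·L⁻¹

S_{R/S} = (k₁/k₂)·C_A^2 ⇒ C_A = (S·k₂/k₁)^(0.5).
= (0.550×1.26/2.39)^(0.5) = (0.2900)^(0.5) = 0.538 mol·L⁻¹.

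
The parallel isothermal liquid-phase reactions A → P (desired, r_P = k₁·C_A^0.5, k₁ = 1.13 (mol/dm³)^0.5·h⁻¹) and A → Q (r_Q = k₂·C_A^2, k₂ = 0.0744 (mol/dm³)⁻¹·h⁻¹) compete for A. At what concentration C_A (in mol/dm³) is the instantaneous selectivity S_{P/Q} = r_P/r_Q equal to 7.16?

S_{P/Q} = (k₁/k₂)·C_A^-1.5 ⇒ C_A = (S·k₂/k₁)^(1/(-1.5)).
= (7.16×0.0744/1.13)^(-0.6667) = (0.4714)^(-0.6667) = 1.65 mol/dm³.

1.65 mol/dm³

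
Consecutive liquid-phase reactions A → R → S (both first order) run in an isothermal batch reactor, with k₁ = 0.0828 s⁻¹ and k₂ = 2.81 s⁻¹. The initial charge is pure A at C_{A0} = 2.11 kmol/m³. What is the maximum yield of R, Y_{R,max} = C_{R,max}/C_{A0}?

For a first-order series the maximum intermediate yield is C_{R,max}/C_{A0} = (k₁/k₂)^[k₂/(k₂−k₁)].
= (0.0828/2.81)^(2.81/(2.81−0.0828)) = (0.02947)^(1.030) = 0.02648.

0.0265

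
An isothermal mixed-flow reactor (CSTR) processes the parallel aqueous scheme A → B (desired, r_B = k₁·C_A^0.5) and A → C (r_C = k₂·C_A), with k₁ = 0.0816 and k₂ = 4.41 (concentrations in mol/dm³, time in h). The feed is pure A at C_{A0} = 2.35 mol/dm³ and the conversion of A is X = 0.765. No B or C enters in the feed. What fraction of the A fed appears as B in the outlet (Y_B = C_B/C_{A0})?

Exit C_A = C_{A0}(1−X) = 2.35×0.235 = 0.5523 mol/dm³.
A CSTR operates uniformly at the exit composition, giving r_B = 0.06064 and r_C = 2.435 (each k·C_A^n at C_A = 0.5523).
Fraction of consumed A going to B: r_B/(r_B+r_C) = 0.02429.
C_B = 0.02429·C_{A0}·X = 0.02429×2.35×0.765 = 0.0437 mol/dm³; Y_B = C_B/C_{A0} = 0.0186.

0.0186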